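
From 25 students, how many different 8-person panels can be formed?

1081575

This is C(25,8) = 1081575.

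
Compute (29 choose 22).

C(29,22) = C(29,7) by symmetry.
C(29,7) = (29·28·27·26·25·24·23) / 7! = 7866331200 / 5040 = 1560780.

1560780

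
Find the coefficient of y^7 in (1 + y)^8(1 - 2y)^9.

Coefficient of y^7 = Σ_{j} C(8,j)·1^j·C(9,7-j)·(-2)^(7-j) for j from 0 to 7.
= (-4608) + 43008 + (-112896) + 112896 + (-47040) + 8064 + (-504) + 8 = -1072.

-1072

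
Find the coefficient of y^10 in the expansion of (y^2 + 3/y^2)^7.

21

General term: C(7,j)·(y^2)^j·(3/y^2)^(7-j), with y-exponent 2j − 2(7−j) = 4j − 14.
Set 4j − 14 = 10: j = 6.
C(7,6) = 7; 1^6 = 1; 3^1 = 3.
Coefficient = 7 · 1 · 3 = 21.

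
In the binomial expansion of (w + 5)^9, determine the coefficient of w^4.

The general term is C(9,j)·(w)^j·(5)^(9-j); the w^4 term has j = 4.
C(9,4) = 126.
Coefficient = C(9,4) · 5^5 = 126 · 3125 = 393750.

393750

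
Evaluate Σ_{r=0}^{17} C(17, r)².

2333606220

Σ C(17,r)² is the coefficient of x^17 in (1+x)^17(1+x)^17 = (1+x)^34, i.e. C(34,17) = 2333606220.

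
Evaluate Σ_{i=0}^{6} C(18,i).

31180

1 + 18 + 153 + 816 + 3060 + 8568 + 18564 = 31180.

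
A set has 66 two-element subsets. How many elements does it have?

n(n−1)/2 = 66 ⇒ n(n−1) = 132. Since 12·11 = 132, n = 12.

12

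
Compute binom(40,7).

18643560

C(40,7) = (40·39·38·37·36·35·34) / 7! = 93963542400 / 5040 = 18643560.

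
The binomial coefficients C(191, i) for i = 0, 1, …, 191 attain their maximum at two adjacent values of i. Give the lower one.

95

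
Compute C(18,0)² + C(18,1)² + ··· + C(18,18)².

By Vandermonde's identity, Σ C(18,j)² = C(36,18) = 9075135300.

9075135300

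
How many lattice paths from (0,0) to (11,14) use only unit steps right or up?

4457400

Each path is a sequence of 25 steps with 11 rights: C(25,11) = 4457400.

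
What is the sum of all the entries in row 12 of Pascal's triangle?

Setting x = 1 in (1+x)^12 gives Σ C(12,j) = 2^12 = 4096.

4096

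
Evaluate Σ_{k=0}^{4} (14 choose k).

1471

1 + 14 + 91 + 364 + 1001 = 1471.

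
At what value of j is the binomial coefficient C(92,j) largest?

46

C(92,j) is maximized at j = 92/2 = 46.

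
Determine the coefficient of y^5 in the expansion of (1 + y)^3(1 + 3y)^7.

Coefficient of y^5 = Σ_{j} C(3,j)·1^j·C(7,5-j)·3^(5-j) for j from 0 to 3.
= 5103 + 8505 + 2835 + 189 = 16632.

16632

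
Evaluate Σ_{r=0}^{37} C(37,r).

The entries of row 37 sum to 2^37 = 137438953472.

137438953472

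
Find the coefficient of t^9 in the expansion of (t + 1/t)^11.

11

General term: C(11,j)·(t)^j·(1/t)^(11-j), with t-exponent 1j − 1(11−j) = 2j − 11.
Set 2j − 11 = 9: j = 10.
C(11,10) = 11; 1^10 = 1; 1^1 = 1.
Coefficient = 11 · 1 · 1 = 11.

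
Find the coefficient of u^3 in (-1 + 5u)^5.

The general term is C(5,j)·(-1)^j·(5u)^(5-j); the u^3 term has j = 2.
C(5,2) = 10.
Coefficient = C(5,2) · 5^3 = 10 · 125 = 1250.

1250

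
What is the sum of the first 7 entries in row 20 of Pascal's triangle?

60460

1 + 20 + 190 + 1140 + 4845 + 15504 + 38760 = 60460.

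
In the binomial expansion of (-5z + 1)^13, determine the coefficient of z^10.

2792968750

The general term is C(13,j)·(-5z)^j·(1)^(13-j); the z^10 term has j = 10.
C(13,10) = 286.
Coefficient = C(13,10) · (-5)^10 = 286 · 9765625 = 2792968750.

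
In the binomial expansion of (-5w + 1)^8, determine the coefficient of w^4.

43750

The general term is C(8,j)·(-5w)^j·(1)^(8-j); the w^4 term has j = 4.
C(8,4) = 70.
Coefficient = C(8,4) · (-5)^4 = 70 · 625 = 43750.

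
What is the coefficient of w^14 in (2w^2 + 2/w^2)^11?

112640

General term: C(11,j)·(2w^2)^j·(2/w^2)^(11-j), with w-exponent 2j − 2(11−j) = 4j − 22.
Set 4j − 22 = 14: j = 9.
C(11,9) = 55; 2^9 = 512; 2^2 = 4.
Coefficient = 55 · 512 · 4 = 112640.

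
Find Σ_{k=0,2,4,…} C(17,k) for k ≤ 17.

65536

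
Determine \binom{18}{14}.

3060

C(18,14) = C(18,4) by symmetry.
C(18,4) = (18·17·16·15) / 4! = 73440 / 24 = 3060.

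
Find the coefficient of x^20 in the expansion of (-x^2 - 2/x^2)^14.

364

General term: C(14,j)·(-x^2)^j·(-2/x^2)^(14-j), with x-exponent 2j − 2(14−j) = 4j − 28.
Set 4j − 28 = 20: j = 12.
C(14,12) = 91; (-1)^12 = 1; (-2)^2 = 4.
Coefficient = 91 · 1 · 4 = 364.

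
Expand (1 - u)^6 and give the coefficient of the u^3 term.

-20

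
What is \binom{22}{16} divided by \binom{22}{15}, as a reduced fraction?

C(n,k+1)/C(n,k) = (n−k)/(k+1) = (22−15)/(15+1) = 7/16.

7/16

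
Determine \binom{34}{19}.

C(34,19) = C(34,15) by symmetry.
C(34,15) = (34·33·32·31·30·29·28·27·26·25·24·23·22·21·20) / 15! = 2427001153744527360000 / 1307674368000 = 1855967520.

1855967520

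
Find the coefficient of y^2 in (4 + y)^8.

114688

The general term is C(8,j)·(4)^j·(y)^(8-j); the y^2 term has j = 6.
C(8,6) = 28.
Coefficient = C(8,6) · 4^6 = 28 · 4096 = 114688.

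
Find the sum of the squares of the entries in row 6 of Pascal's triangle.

By Vandermonde's identity, Σ C(6,j)² = C(12,6) = 924.

924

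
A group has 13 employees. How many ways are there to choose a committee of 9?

715

This is C(13,9) = 715.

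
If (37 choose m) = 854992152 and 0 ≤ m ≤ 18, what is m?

C(37,m) increases on 0 ≤ m ≤ 18. C(37,10) = 348330136 and C(37,11) = 854992152, so m = 11.

11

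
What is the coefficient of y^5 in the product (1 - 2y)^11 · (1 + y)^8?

Coefficient of y^5 = Σ_{j} C(11,j)·(-2)^j·C(8,5-j)·1^(5-j) for j from 0 to 5.
= 56 + (-1540) + 12320 + (-36960) + 42240 + (-14784) = 1332.

1332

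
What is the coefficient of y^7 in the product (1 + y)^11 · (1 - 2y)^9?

Coefficient of y^7 = Σ_{j} C(11,j)·1^j·C(9,7-j)·(-2)^(7-j) for j from 0 to 7.
= (-4608) + 59136 + (-221760) + 332640 + (-221760) + 66528 + (-8316) + 330 = 2190.

2190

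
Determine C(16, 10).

8008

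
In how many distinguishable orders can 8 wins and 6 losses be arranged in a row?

Choose positions for the wins: C(14,8) = 3003.

3003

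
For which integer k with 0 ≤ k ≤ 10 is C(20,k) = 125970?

8

C(20,k) increases on 0 ≤ k ≤ 10. C(20,7) = 77520 and C(20,8) = 125970, so k = 8.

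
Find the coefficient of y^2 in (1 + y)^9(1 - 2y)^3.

-6

Coefficient of y^2 = Σ_{j} C(9,j)·1^j·C(3,2-j)·(-2)^(2-j) for j from 0 to 2.
= 12 + (-54) + 36 = -6.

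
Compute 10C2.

45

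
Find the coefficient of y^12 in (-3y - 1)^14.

The general term is C(14,j)·(-3y)^j·(-1)^(14-j); the y^12 term has j = 12.
C(14,12) = 91.
Coefficient = C(14,12) · (-3)^12 = 91 · 531441 = 48361131.

48361131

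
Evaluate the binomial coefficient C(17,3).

680

C(17,3) = (17·16·15) / 3! = 4080 / 6 = 680.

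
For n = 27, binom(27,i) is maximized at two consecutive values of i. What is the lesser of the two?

For odd n = 27, C(27,i) peaks at i = (n−1)/2 and (n+1)/2; the lesser is 13.

13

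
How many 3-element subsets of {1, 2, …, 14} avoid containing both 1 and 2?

352

All 3-subsets: C(14,3) = 364. Those containing both fixed elements: C(12,1) = 12.
364 − 12 = 352.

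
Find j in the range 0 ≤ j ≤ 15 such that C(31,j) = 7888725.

C(31,j) increases on 0 ≤ j ≤ 15. C(31,7) = 2629575 and C(31,8) = 7888725, so j = 8.

8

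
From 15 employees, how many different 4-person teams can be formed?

This is C(15,4) = 1365.

1365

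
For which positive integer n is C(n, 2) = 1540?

56

n(n−1)/2 = 1540 ⇒ n(n−1) = 3080. Since 56·55 = 3080, n = 56.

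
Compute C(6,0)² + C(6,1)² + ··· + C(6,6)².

924

Σ C(6,j)² is the coefficient of x^6 in (1+x)^6(1+x)^6 = (1+x)^12, i.e. C(12,6) = 924.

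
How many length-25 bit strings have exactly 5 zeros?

53130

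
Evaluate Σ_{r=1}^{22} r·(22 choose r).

Differentiating (1+x)^22 and setting x=1: Σ r·C(22,r) = 22·2^21 = 46137344.

46137344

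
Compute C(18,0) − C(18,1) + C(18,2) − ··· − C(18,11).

-12376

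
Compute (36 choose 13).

2310789600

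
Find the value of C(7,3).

35

C(7,3) = (7·6·5) / 3! = 210 / 6 = 35.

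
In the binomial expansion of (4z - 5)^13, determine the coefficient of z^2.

-60937500000

The general term is C(13,j)·(4z)^j·(-5)^(13-j); the z^2 term has j = 2.
C(13,2) = 78.
Coefficient = C(13,2) · 4^2 · (-5)^11 = 78 · 16 · (-48828125) = -60937500000.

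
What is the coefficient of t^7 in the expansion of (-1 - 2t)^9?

The general term is C(9,j)·(-1)^j·(-2t)^(9-j); the t^7 term has j = 2.
C(9,2) = 36.
Coefficient = C(9,2) · (-2)^7 = 36 · (-128) = -4608.

-4608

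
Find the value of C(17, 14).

680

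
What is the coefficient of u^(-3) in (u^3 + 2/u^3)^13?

General term: C(13,j)·(u^3)^j·(2/u^3)^(13-j), with u-exponent 3j − 3(13−j) = 6j − 39.
Set 6j − 39 = -3: j = 6.
C(13,6) = 1716; 1^6 = 1; 2^7 = 128.
Coefficient = 1716 · 1 · 128 = 219648.

219648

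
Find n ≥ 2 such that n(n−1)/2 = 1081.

47

n(n−1)/2 = 1081 ⇒ n(n−1) = 2162. Since 47·46 = 2162, n = 47.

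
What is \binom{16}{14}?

120

C(16,14) = C(16,2) by symmetry.
C(16,2) = (16·15) / 2! = 240 / 2 = 120.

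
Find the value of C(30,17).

119759850

C(30,17) = C(30,13) by symmetry.
C(30,13) = (30·29·28·27·26·25·24·23·22·21·20·19·18) / 13! = 745747076954880000 / 6227020800 = 119759850.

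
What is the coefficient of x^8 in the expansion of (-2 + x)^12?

The general term is C(12,j)·(-2)^j·(x)^(12-j); the x^8 term has j = 4.
C(12,4) = 495.
Coefficient = C(12,4) · (-2)^4 = 495 · 16 = 7920.

7920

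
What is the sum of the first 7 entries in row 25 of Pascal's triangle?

1 + 25 + 300 + 2300 + 12650 + 53130 + 177100 = 245506.

245506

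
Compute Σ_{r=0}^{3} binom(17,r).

834

1 + 17 + 136 + 680 = 834.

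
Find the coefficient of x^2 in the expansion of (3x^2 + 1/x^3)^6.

1215

General term: C(6,j)·(3x^2)^j·(1/x^3)^(6-j), with x-exponent 2j − 3(6−j) = 5j − 18.
Set 5j − 18 = 2: j = 4.
C(6,4) = 15; 3^4 = 81; 1^2 = 1.
Coefficient = 15 · 81 · 1 = 1215.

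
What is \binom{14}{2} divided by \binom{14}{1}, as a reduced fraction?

13/2

C(n,k+1)/C(n,k) = (n−k)/(k+1) = (14−1)/(1+1) = 13/2.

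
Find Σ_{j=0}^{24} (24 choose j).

16777216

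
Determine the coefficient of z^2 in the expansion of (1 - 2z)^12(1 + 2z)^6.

36

Coefficient of z^2 = Σ_{j} C(12,j)·(-2)^j·C(6,2-j)·2^(2-j) for j from 0 to 2.
= 60 + (-288) + 264 = 36.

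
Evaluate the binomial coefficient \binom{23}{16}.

245157

C(23,16) = C(23,7) by symmetry.
C(23,7) = (23·22·21·20·19·18·17) / 7! = 1235591280 / 5040 = 245157.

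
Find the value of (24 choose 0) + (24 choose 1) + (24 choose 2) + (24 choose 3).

2325

1 + 24 + 276 + 2024 = 2325.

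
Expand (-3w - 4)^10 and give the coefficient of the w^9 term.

The general term is C(10,j)·(-3w)^j·(-4)^(10-j); the w^9 term has j = 9.
C(10,9) = 10.
Coefficient = C(10,9) · (-3)^9 · (-4)^1 = 10 · (-19683) · (-4) = 787320.

787320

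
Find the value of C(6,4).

C(6,4) = C(6,2) by symmetry.
C(6,2) = (6·5) / 2! = 30 / 2 = 15.

15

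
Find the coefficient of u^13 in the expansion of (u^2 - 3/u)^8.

-24

General term: C(8,j)·(u^2)^j·(-3/u)^(8-j), with u-exponent 2j − 1(8−j) = 3j − 8.
Set 3j − 8 = 13: j = 7.
C(8,7) = 8; 1^7 = 1; (-3)^1 = -3.
Coefficient = 8 · 1 · (-3) = -24.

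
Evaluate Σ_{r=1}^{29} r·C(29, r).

Differentiating (1+x)^29 and setting x=1: Σ r·C(29,r) = 29·2^28 = 7784628224.

7784628224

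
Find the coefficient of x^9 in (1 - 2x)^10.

-5120

The general term is C(10,j)·(1)^j·(-2x)^(10-j); the x^9 term has j = 1.
C(10,1) = 10.
Coefficient = C(10,1) · (-2)^9 = 10 · (-512) = -5120.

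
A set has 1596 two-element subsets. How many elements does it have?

57

n(n−1)/2 = 1596 ⇒ n(n−1) = 3192. Since 57·56 = 3192, n = 57.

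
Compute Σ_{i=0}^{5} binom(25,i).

68406

1 + 25 + 300 + 2300 + 12650 + 53130 = 68406.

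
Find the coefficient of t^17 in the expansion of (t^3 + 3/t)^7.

General term: C(7,j)·(t^3)^j·(3/t)^(7-j), with t-exponent 3j − 1(7−j) = 4j − 7.
Set 4j − 7 = 17: j = 6.
C(7,6) = 7; 1^6 = 1; 3^1 = 3.
Coefficient = 7 · 1 · 3 = 21.

21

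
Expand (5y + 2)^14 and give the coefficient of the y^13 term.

34179687500

The general term is C(14,j)·(5y)^j·(2)^(14-j); the y^13 term has j = 13.
C(14,13) = 14.
Coefficient = C(14,13) · 5^13 · 2^1 = 14 · 1220703125 · 2 = 34179687500.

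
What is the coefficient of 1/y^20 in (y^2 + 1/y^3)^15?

General term: C(15,j)·(y^2)^j·(1/y^3)^(15-j), with y-exponent 2j − 3(15−j) = 5j − 45.
Set 5j − 45 = -20: j = 5.
C(15,5) = 3003; 1^5 = 1; 1^10 = 1.
Coefficient = 3003 · 1 · 1 = 3003.

3003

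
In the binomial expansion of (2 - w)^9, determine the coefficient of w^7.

-144

The general term is C(9,j)·(2)^j·(-w)^(9-j); the w^7 term has j = 2.
C(9,2) = 36.
Coefficient = C(9,2) · 2^2 · (-1)^7 = 36 · 4 · (-1) = -144.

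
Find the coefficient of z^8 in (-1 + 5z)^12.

193359375

The general term is C(12,j)·(-1)^j·(5z)^(12-j); the z^8 term has j = 4.
C(12,4) = 495.
Coefficient = C(12,4) · 5^8 = 495 · 390625 = 193359375.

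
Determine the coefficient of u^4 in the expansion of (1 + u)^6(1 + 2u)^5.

1375

Coefficient of u^4 = Σ_{j} C(6,j)·1^j·C(5,4-j)·2^(4-j) for j from 0 to 4.
= 80 + 480 + 600 + 200 + 15 = 1375.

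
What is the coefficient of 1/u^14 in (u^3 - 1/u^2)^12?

66

General term: C(12,j)·(u^3)^j·(-1/u^2)^(12-j), with u-exponent 3j − 2(12−j) = 5j − 24.
Set 5j − 24 = -14: j = 2.
C(12,2) = 66; 1^2 = 1; (-1)^10 = 1.
Coefficient = 66 · 1 · 1 = 66.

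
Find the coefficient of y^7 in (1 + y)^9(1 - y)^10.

84

Coefficient of y^7 = Σ_{j} C(9,j)·1^j·C(10,7-j)·(-1)^(7-j) for j from 0 to 7.
= (-120) + 1890 + (-9072) + 17640 + (-15120) + 5670 + (-840) + 36 = 84.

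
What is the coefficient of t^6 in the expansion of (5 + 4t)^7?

143360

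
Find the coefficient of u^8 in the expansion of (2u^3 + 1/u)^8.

1120

General term: C(8,j)·(2u^3)^j·(1/u)^(8-j), with u-exponent 3j − 1(8−j) = 4j − 8.
Set 4j − 8 = 8: j = 4.
C(8,4) = 70; 2^4 = 16; 1^4 = 1.
Coefficient = 70 · 16 · 1 = 1120.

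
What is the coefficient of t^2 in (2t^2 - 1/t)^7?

General term: C(7,j)·(2t^2)^j·(-1/t)^(7-j), with t-exponent 2j − 1(7−j) = 3j − 7.
Set 3j − 7 = 2: j = 3.
C(7,3) = 35; 2^3 = 8; (-1)^4 = 1.
Coefficient = 35 · 8 · 1 = 280.

280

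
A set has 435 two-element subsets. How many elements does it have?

30

n(n−1)/2 = 435 ⇒ n(n−1) = 870. Since 30·29 = 870, n = 30.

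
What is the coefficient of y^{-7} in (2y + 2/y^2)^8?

14336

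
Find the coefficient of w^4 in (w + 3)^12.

3247695

The general term is C(12,j)·(w)^j·(3)^(12-j); the w^4 term has j = 4.
C(12,4) = 495.
Coefficient = C(12,4) · 3^8 = 495 · 6561 = 3247695.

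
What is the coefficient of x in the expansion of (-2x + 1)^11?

The general term is C(11,j)·(-2x)^j·(1)^(11-j); the x^1 term has j = 1.
C(11,1) = 11.
Coefficient = C(11,1) · (-2)^1 = 11 · (-2) = -22.

-22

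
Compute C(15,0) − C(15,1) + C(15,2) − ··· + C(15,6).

3003

The partial alternating sum Σ_{k=0}^{6} (−1)^k C(15,k) = (−1)^6 C(14,6) = 3003.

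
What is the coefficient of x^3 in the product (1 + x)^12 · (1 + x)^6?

(1 + x)^12(1 + x)^6 = (1 + x)^18, so the coefficient of x^3 is C(18,3)·1^3 = 816·1 = 816.

816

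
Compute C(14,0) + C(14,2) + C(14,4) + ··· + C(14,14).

8192

Half of (1+1)^14 + (1−1)^14 gives the even-index sum: 2^13 = 8192.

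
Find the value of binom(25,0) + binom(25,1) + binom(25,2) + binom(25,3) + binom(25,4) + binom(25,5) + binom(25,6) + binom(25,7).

726206

1 + 25 + 300 + 2300 + 12650 + 53130 + 177100 + 480700 = 726206.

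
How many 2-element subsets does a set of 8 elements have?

28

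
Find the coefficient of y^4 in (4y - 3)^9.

-7838208

The general term is C(9,j)·(4y)^j·(-3)^(9-j); the y^4 term has j = 4.
C(9,4) = 126.
Coefficient = C(9,4) · 4^4 · (-3)^5 = 126 · 256 · (-243) = -7838208.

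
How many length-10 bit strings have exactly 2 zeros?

Choose the 2 positions: C(10,2) = 45.

45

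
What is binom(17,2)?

C(17,2) = (17·16) / 2! = 272 / 2 = 136.

136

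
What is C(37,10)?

348330136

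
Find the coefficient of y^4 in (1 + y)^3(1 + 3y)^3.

171

Coefficient of y^4 = Σ_{j} C(3,j)·1^j·C(3,4-j)·3^(4-j) for j from 1 to 3.
= 81 + 81 + 9 = 171.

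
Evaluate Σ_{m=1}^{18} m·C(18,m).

Since m·C(18,m) = 18·C(17,m−1), the sum is 18·2^17 = 18·131072 = 2359296.

2359296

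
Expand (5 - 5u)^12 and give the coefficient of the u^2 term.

16113281250

The general term is C(12,j)·(5)^j·(-5u)^(12-j); the u^2 term has j = 10.
C(12,10) = 66.
Coefficient = C(12,10) · 5^10 · (-5)^2 = 66 · 9765625 · 25 = 16113281250.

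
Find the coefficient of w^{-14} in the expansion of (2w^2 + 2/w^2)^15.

44728320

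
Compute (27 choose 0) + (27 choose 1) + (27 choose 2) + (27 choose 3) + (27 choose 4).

1 + 27 + 351 + 2925 + 17550 = 20854.

20854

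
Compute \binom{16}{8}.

12870

C(16,8) = (16·15·14·13·12·11·10·9) / 8! = 518918400 / 40320 = 12870.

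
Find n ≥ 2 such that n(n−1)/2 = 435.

30

n(n−1)/2 = 435 ⇒ n(n−1) = 870. Since 30·29 = 870, n = 30.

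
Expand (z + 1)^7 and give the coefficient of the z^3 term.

The general term is C(7,j)·(z)^j·(1)^(7-j); the z^3 term has j = 3.
C(7,3) = 35.
Coefficient = C(7,3) = 35.

35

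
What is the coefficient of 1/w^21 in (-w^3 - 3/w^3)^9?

-59049

General term: C(9,j)·(-w^3)^j·(-3/w^3)^(9-j), with w-exponent 3j − 3(9−j) = 6j − 27.
Set 6j − 27 = -21: j = 1.
C(9,1) = 9; (-1)^1 = -1; (-3)^8 = 6561.
Coefficient = 9 · (-1) · 6561 = -59049.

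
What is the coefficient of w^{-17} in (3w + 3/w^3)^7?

15309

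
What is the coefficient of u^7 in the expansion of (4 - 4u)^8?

The general term is C(8,j)·(4)^j·(-4u)^(8-j); the u^7 term has j = 1.
C(8,1) = 8.
Coefficient = C(8,1) · 4^1 · (-4)^7 = 8 · 4 · (-16384) = -524288.

-524288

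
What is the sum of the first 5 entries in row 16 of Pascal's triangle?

1 + 16 + 120 + 560 + 1820 = 2517.

2517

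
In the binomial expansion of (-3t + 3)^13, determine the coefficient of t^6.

2735858268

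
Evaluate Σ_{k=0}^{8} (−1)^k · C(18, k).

24310

The partial alternating sum Σ_{k=0}^{8} (−1)^k C(18,k) = (−1)^8 C(17,8) = 24310.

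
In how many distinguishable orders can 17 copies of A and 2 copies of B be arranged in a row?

Choose positions for the A's: C(19,17) = 171.

171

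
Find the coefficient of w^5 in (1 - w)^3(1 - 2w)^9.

-12240

Coefficient of w^5 = Σ_{j} C(3,j)·(-1)^j·C(9,5-j)·(-2)^(5-j) for j from 0 to 3.
= (-4032) + (-6048) + (-2016) + (-144) = -12240.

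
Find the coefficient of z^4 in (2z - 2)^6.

960

The general term is C(6,j)·(2z)^j·(-2)^(6-j); the z^4 term has j = 4.
C(6,4) = 15.
Coefficient = C(6,4) · 2^4 · (-2)^2 = 15 · 16 · 4 = 960.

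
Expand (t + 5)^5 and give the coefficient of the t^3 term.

250

The general term is C(5,j)·(t)^j·(5)^(5-j); the t^3 term has j = 3.
C(5,3) = 10.
Coefficient = C(5,3) · 5^2 = 10 · 25 = 250.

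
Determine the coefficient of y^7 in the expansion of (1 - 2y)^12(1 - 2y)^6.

-4073472

(1 - 2y)^12(1 - 2y)^6 = (1 - 2y)^18, so the coefficient of y^7 is C(18,7)·(-2)^7 = 31824·-128 = -4073472.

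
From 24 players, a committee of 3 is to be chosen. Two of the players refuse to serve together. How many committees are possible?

2002

All 3-subsets: C(24,3) = 2024. Those containing both fixed elements: C(22,1) = 22.
2024 − 22 = 2002.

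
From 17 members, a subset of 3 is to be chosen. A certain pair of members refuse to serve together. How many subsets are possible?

All 3-subsets: C(17,3) = 680. Those containing both fixed elements: C(15,1) = 15.
680 − 15 = 665.

665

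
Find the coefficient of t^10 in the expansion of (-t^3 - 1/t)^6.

General term: C(6,j)·(-t^3)^j·(-1/t)^(6-j), with t-exponent 3j − 1(6−j) = 4j − 6.
Set 4j − 6 = 10: j = 4.
C(6,4) = 15; (-1)^4 = 1; (-1)^2 = 1.
Coefficient = 15 · 1 · 1 = 15.

15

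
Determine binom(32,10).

C(32,10) = (32·31·30·29·28·27·26·25·24·23) / 10! = 234102016512000 / 3628800 = 64512240.

64512240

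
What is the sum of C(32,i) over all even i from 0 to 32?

Even-i terms of row 32 sum to 2^31 = 2147483648.

2147483648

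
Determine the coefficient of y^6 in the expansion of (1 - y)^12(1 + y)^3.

Coefficient of y^6 = Σ_{j} C(12,j)·(-1)^j·C(3,6-j)·1^(6-j) for j from 3 to 6.
= (-220) + 1485 + (-2376) + 924 = -187.

-187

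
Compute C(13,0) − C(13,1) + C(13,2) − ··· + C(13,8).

The partial alternating sum Σ_{k=0}^{8} (−1)^k C(13,k) = (−1)^8 C(12,8) = 495.

495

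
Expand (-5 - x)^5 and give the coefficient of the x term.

The general term is C(5,j)·(-5)^j·(-x)^(5-j); the x^1 term has j = 4.
C(5,4) = 5.
Coefficient = C(5,4) · (-5)^4 · (-1)^1 = 5 · 625 · (-1) = -3125.

-3125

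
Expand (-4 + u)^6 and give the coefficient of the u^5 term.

-24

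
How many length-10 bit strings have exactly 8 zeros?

45

Choose the 8 positions: C(10,8) = 45.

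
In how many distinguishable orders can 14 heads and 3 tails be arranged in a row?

Choose positions for the heads: C(17,14) = 680.

680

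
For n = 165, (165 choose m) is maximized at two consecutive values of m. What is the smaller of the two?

For odd n = 165, C(165,m) peaks at m = (n−1)/2 and (n+1)/2; the smaller is 82.

82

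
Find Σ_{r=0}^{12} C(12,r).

4096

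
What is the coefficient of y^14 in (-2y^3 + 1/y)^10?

13440

General term: C(10,j)·(-2y^3)^j·(1/y)^(10-j), with y-exponent 3j − 1(10−j) = 4j − 10.
Set 4j − 10 = 14: j = 6.
C(10,6) = 210; (-2)^6 = 64; 1^4 = 1.
Coefficient = 210 · 64 · 1 = 13440.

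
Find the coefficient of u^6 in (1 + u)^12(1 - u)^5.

Coefficient of u^6 = Σ_{j} C(12,j)·1^j·C(5,6-j)·(-1)^(6-j) for j from 1 to 6.
= (-12) + 330 + (-2200) + 4950 + (-3960) + 924 = 32.

32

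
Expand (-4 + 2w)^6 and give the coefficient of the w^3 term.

The general term is C(6,j)·(-4)^j·(2w)^(6-j); the w^3 term has j = 3.
C(6,3) = 20.
Coefficient = C(6,3) · (-4)^3 · 2^3 = 20 · (-64) · 8 = -10240.

-10240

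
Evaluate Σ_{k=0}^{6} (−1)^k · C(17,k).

8008

The partial alternating sum Σ_{k=0}^{6} (−1)^k C(17,k) = (−1)^6 C(16,6) = 8008.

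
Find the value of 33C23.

C(33,23) = C(33,10) by symmetry.
C(33,10) = (33·32·31·30·29·28·27·26·25·24) / 10! = 335885501952000 / 3628800 = 92561040.

92561040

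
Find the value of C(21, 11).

352716

C(21,11) = C(21,10) by symmetry.
C(21,10) = (21·20·19·18·17·16·15·14·13·12) / 10! = 1279935820800 / 3628800 = 352716.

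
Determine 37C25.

C(37,25) = C(37,12) by symmetry.
C(37,12) = (37·36·35·34·33·32·31·30·29·28·27·26) / 12! = 887342319056793600 / 479001600 = 1852482996.

1852482996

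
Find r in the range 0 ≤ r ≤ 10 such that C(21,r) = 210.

2

C(21,r) increases on 0 ≤ r ≤ 10. C(21,1) = 21 and C(21,2) = 210, so r = 2.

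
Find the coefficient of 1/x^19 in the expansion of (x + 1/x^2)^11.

11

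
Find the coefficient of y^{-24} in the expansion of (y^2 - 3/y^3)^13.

General term: C(13,j)·(y^2)^j·(-3/y^3)^(13-j), with y-exponent 2j − 3(13−j) = 5j − 39.
Set 5j − 39 = -24: j = 3.
C(13,3) = 286; 1^3 = 1; (-3)^10 = 59049.
Coefficient = 286 · 1 · 59049 = 16888014.

16888014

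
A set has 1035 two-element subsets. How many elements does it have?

n(n−1)/2 = 1035 ⇒ n(n−1) = 2070. Since 46·45 = 2070, n = 46.

46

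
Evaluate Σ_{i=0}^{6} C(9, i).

466

1 + 9 + 36 + 84 + 126 + 126 + 84 = 466.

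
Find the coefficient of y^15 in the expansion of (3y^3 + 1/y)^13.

General term: C(13,j)·(3y^3)^j·(1/y)^(13-j), with y-exponent 3j − 1(13−j) = 4j − 13.
Set 4j − 13 = 15: j = 7.
C(13,7) = 1716; 3^7 = 2187; 1^6 = 1.
Coefficient = 1716 · 2187 · 1 = 3752892.

3752892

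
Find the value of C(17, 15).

136

C(17,15) = C(17,2) by symmetry.
C(17,2) = (17·16) / 2! = 272 / 2 = 136.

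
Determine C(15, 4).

1365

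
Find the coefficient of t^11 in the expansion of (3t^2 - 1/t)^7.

General term: C(7,j)·(3t^2)^j·(-1/t)^(7-j), with t-exponent 2j − 1(7−j) = 3j − 7.
Set 3j − 7 = 11: j = 6.
C(7,6) = 7; 3^6 = 729; (-1)^1 = -1.
Coefficient = 7 · 729 · (-1) = -5103.

-5103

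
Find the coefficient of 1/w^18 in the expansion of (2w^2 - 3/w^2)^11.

General term: C(11,j)·(2w^2)^j·(-3/w^2)^(11-j), with w-exponent 2j − 2(11−j) = 4j − 22.
Set 4j − 22 = -18: j = 1.
C(11,1) = 11; 2^1 = 2; (-3)^10 = 59049.
Coefficient = 11 · 2 · 59049 = 1299078.

1299078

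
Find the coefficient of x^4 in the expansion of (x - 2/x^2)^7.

General term: C(7,j)·(x)^j·(-2/x^2)^(7-j), with x-exponent 1j − 2(7−j) = 3j − 14.
Set 3j − 14 = 4: j = 6.
C(7,6) = 7; 1^6 = 1; (-2)^1 = -2.
Coefficient = 7 · 1 · (-2) = -14.

-14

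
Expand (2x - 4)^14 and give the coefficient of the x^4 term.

The general term is C(14,j)·(2x)^j·(-4)^(14-j); the x^4 term has j = 4.
C(14,4) = 1001.
Coefficient = C(14,4) · 2^4 · (-4)^10 = 1001 · 16 · 1048576 = 16793993216.

16793993216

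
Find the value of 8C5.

56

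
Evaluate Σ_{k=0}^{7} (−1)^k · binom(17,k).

The partial alternating sum Σ_{k=0}^{7} (−1)^k C(17,k) = (−1)^7 C(16,7) = -11440.

-11440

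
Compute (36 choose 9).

94143280

C(36,9) = (36·35·34·33·32·31·30·29·28) / 9! = 34162713446400 / 362880 = 94143280.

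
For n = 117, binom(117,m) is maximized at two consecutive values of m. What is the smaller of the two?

58

For odd n = 117, C(117,m) peaks at m = (n−1)/2 and (n+1)/2; the smaller is 58.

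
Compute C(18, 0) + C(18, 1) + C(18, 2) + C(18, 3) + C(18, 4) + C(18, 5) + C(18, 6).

31180

1 + 18 + 153 + 816 + 3060 + 8568 + 18564 = 31180.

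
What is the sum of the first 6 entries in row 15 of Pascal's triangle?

4944

1 + 15 + 105 + 455 + 1365 + 3003 = 4944.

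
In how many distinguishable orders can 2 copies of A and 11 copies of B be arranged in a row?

78

Choose positions for the A's: C(13,2) = 78.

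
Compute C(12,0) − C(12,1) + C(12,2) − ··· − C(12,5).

The partial alternating sum Σ_{k=0}^{5} (−1)^k C(12,k) = (−1)^5 C(11,5) = -462.

-462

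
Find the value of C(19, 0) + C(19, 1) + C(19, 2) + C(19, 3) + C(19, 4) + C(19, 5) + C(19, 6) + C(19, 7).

94184

1 + 19 + 171 + 969 + 3876 + 11628 + 27132 + 50388 = 94184.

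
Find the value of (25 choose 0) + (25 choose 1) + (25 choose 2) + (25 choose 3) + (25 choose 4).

15276

1 + 25 + 300 + 2300 + 12650 = 15276.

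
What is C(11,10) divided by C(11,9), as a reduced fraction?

C(n,k+1)/C(n,k) = (n−k)/(k+1) = (11−9)/(9+1) = 2/10 = 1/5.

1/5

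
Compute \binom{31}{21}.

C(31,21) = C(31,10) by symmetry.
C(31,10) = (31·30·29·28·27·26·25·24·23·22) / 10! = 160945136352000 / 3628800 = 44352165.

44352165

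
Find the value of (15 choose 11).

C(15,11) = C(15,4) by symmetry.
C(15,4) = (15·14·13·12) / 4! = 32760 / 24 = 1365.

1365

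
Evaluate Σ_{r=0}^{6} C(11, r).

1486

1 + 11 + 55 + 165 + 330 + 462 + 462 = 1486.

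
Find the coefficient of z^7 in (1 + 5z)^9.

2812500

The general term is C(9,j)·(1)^j·(5z)^(9-j); the z^7 term has j = 2.
C(9,2) = 36.
Coefficient = C(9,2) · 5^7 = 36 · 78125 = 2812500.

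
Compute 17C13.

2380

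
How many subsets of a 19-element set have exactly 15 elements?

3876

Choose the 15 positions: C(19,15) = 3876.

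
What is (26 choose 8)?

1562275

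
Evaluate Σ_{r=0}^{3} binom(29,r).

1 + 29 + 406 + 3654 = 4090.

4090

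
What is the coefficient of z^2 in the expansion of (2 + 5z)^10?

The general term is C(10,j)·(2)^j·(5z)^(10-j); the z^2 term has j = 8.
C(10,8) = 45.
Coefficient = C(10,8) · 2^8 · 5^2 = 45 · 256 · 25 = 288000.

288000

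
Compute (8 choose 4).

C(8,4) = (8·7·6·5) / 4! = 1680 / 24 = 70.

70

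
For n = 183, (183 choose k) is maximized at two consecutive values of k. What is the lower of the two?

91

For odd n = 183, C(183,k) peaks at k = (n−1)/2 and (n+1)/2; the lower is 91.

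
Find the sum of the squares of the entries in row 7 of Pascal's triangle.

Σ C(7,i)² is the coefficient of x^7 in (1+x)^7(1+x)^7 = (1+x)^14, i.e. C(14,7) = 3432.

3432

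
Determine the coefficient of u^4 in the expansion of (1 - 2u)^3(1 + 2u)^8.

-352

Coefficient of u^4 = Σ_{j} C(3,j)·(-2)^j·C(8,4-j)·2^(4-j) for j from 0 to 3.
= 1120 + (-2688) + 1344 + (-128) = -352.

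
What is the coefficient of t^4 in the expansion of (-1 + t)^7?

-35

The general term is C(7,j)·(-1)^j·(t)^(7-j); the t^4 term has j = 3.
C(7,3) = 35.
Coefficient = C(7,3) · (-1)^3 = 35 · (-1) = -35.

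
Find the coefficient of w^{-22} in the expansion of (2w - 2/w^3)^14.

General term: C(14,j)·(2w)^j·(-2/w^3)^(14-j), with w-exponent 1j − 3(14−j) = 4j − 42.
Set 4j − 42 = -22: j = 5.
C(14,5) = 2002; 2^5 = 32; (-2)^9 = -512.
Coefficient = 2002 · 32 · (-512) = -32800768.

-32800768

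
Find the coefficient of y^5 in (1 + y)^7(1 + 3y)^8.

Coefficient of y^5 = Σ_{j} C(7,j)·1^j·C(8,5-j)·3^(5-j) for j from 0 to 5.
= 13608 + 39690 + 31752 + 8820 + 840 + 21 = 94731.

94731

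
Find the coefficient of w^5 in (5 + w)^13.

The general term is C(13,j)·(5)^j·(w)^(13-j); the w^5 term has j = 8.
C(13,8) = 1287.
Coefficient = C(13,8) · 5^8 = 1287 · 390625 = 502734375.

502734375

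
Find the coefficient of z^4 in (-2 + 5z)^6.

37500

The general term is C(6,j)·(-2)^j·(5z)^(6-j); the z^4 term has j = 2.
C(6,2) = 15.
Coefficient = C(6,2) · (-2)^2 · 5^4 = 15 · 4 · 625 = 37500.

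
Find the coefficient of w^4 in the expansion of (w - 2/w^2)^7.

-14

General term: C(7,j)·(w)^j·(-2/w^2)^(7-j), with w-exponent 1j − 2(7−j) = 3j − 14.
Set 3j − 14 = 4: j = 6.
C(7,6) = 7; 1^6 = 1; (-2)^1 = -2.
Coefficient = 7 · 1 · (-2) = -14.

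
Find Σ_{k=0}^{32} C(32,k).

The entries of row 32 sum to 2^32 = 4294967296.

4294967296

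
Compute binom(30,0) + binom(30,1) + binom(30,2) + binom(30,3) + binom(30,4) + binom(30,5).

174437

1 + 30 + 435 + 4060 + 27405 + 142506 = 174437.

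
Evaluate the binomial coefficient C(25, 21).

12650

C(25,21) = C(25,4) by symmetry.
C(25,4) = (25·24·23·22) / 4! = 303600 / 24 = 12650.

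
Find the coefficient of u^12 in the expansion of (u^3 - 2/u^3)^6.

General term: C(6,j)·(u^3)^j·(-2/u^3)^(6-j), with u-exponent 3j − 3(6−j) = 6j − 18.
Set 6j − 18 = 12: j = 5.
C(6,5) = 6; 1^5 = 1; (-2)^1 = -2.
Coefficient = 6 · 1 · (-2) = -12.

-12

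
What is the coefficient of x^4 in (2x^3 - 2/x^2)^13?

General term: C(13,j)·(2x^3)^j·(-2/x^2)^(13-j), with x-exponent 3j − 2(13−j) = 5j − 26.
Set 5j − 26 = 4: j = 6.
C(13,6) = 1716; 2^6 = 64; (-2)^7 = -128.
Coefficient = 1716 · 64 · (-128) = -14057472.

-14057472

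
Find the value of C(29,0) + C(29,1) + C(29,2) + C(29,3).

4090

1 + 29 + 406 + 3654 = 4090.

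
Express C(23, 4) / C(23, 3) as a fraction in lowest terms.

5

C(n,k+1)/C(n,k) = (n−k)/(k+1) = (23−3)/(3+1) = 20/4 = 5.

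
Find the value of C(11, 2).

C(11,2) = (11·10) / 2! = 110 / 2 = 55.

55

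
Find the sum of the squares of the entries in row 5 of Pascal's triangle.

By Vandermonde's identity, Σ C(5,k)² = C(10,5) = 252.

252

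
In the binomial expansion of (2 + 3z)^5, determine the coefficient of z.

The general term is C(5,j)·(2)^j·(3z)^(5-j); the z^1 term has j = 4.
C(5,4) = 5.
Coefficient = C(5,4) · 2^4 · 3^1 = 5 · 16 · 3 = 240.

240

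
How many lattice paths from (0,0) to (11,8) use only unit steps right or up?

75582

Each path is a sequence of 19 steps with 11 rights: C(19,11) = 75582.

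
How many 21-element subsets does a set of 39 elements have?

C(39,21) = C(39,18) by symmetry.
C(39,18) = (39·38·37·36·35·34·33·32·31·30·29·28·27·26·25·24·23·22) / 18! = 399246543793282239774720000 / 6402373705728000 = 62359143990.

62359143990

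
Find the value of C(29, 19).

C(29,19) = C(29,10) by symmetry.
C(29,10) = (29·28·27·26·25·24·23·22·21·20) / 10! = 72684900288000 / 3628800 = 20030010.

20030010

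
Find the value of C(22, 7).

C(22,7) = (22·21·20·19·18·17·16) / 7! = 859541760 / 5040 = 170544.

170544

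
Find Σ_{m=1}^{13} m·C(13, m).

Since m·C(13,m) = 13·C(12,m−1), the sum is 13·2^12 = 13·4096 = 53248.

53248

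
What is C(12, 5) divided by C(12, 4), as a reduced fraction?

8/5

C(n,k+1)/C(n,k) = (n−k)/(k+1) = (12−4)/(4+1) = 8/5.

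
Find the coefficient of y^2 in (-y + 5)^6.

The general term is C(6,j)·(-y)^j·(5)^(6-j); the y^2 term has j = 2.
C(6,2) = 15.
Coefficient = C(6,2) · 5^4 = 15 · 625 = 9375.

9375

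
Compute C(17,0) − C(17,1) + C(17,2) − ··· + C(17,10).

The partial alternating sum Σ_{k=0}^{10} (−1)^k C(17,k) = (−1)^10 C(16,10) = 8008.

8008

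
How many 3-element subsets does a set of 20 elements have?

1140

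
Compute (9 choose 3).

84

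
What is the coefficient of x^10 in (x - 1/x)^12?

-12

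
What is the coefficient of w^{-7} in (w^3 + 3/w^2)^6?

1458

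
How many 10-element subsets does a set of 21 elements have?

352716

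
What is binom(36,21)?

5567902560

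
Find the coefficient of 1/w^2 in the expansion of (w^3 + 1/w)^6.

6

General term: C(6,j)·(w^3)^j·(1/w)^(6-j), with w-exponent 3j − 1(6−j) = 4j − 6.
Set 4j − 6 = -2: j = 1.
C(6,1) = 6; 1^1 = 1; 1^5 = 1.
Coefficient = 6 · 1 · 1 = 6.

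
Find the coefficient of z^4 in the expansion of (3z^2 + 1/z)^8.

5670

General term: C(8,j)·(3z^2)^j·(1/z)^(8-j), with z-exponent 2j − 1(8−j) = 3j − 8.
Set 3j − 8 = 4: j = 4.
C(8,4) = 70; 3^4 = 81; 1^4 = 1.
Coefficient = 70 · 81 · 1 = 5670.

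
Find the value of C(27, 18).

4686825

C(27,18) = C(27,9) by symmetry.
C(27,9) = (27·26·25·24·23·22·21·20·19) / 9! = 1700755056000 / 362880 = 4686825.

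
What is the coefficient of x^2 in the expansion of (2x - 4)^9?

The general term is C(9,j)·(2x)^j·(-4)^(9-j); the x^2 term has j = 2.
C(9,2) = 36.
Coefficient = C(9,2) · 2^2 · (-4)^7 = 36 · 4 · (-16384) = -2359296.

-2359296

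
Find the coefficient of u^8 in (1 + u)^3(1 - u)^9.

Coefficient of u^8 = Σ_{j} C(3,j)·1^j·C(9,8-j)·(-1)^(8-j) for j from 0 to 3.
= 9 + (-108) + 252 + (-126) = 27.

27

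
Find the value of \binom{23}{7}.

245157

C(23,7) = (23·22·21·20·19·18·17) / 7! = 1235591280 / 5040 = 245157.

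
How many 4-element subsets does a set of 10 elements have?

210

C(10,4) = (10·9·8·7) / 4! = 5040 / 24 = 210.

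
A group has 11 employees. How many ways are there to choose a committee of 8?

This is C(11,8) = 165.

165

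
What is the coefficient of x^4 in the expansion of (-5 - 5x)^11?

-16113281250

The general term is C(11,j)·(-5)^j·(-5x)^(11-j); the x^4 term has j = 7.
C(11,7) = 330.
Coefficient = C(11,7) · (-5)^7 · (-5)^4 = 330 · (-78125) · 625 = -16113281250.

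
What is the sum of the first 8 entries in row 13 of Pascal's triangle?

5812

1 + 13 + 78 + 286 + 715 + 1287 + 1716 + 1716 = 5812.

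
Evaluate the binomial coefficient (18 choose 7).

C(18,7) = (18·17·16·15·14·13·12) / 7! = 160392960 / 5040 = 31824.

31824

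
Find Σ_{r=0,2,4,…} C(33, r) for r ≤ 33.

4294967296

Even-r terms of row 33 sum to 2^32 = 4294967296.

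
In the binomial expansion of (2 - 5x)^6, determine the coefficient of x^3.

The general term is C(6,j)·(2)^j·(-5x)^(6-j); the x^3 term has j = 3.
C(6,3) = 20.
Coefficient = C(6,3) · 2^3 · (-5)^3 = 20 · 8 · (-125) = -20000.

-20000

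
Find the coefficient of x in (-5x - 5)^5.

-15625

The general term is C(5,j)·(-5x)^j·(-5)^(5-j); the x^1 term has j = 1.
C(5,1) = 5.
Coefficient = C(5,1) · (-5)^1 · (-5)^4 = 5 · (-5) · 625 = -15625.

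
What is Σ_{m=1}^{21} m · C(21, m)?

22020096

Differentiating (1+x)^21 and setting x=1: Σ m·C(21,m) = 21·2^20 = 22020096.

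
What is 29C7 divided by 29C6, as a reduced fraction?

C(n,k+1)/C(n,k) = (n−k)/(k+1) = (29−6)/(6+1) = 23/7.

23/7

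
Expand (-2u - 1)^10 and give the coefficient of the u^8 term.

11520

The general term is C(10,j)·(-2u)^j·(-1)^(10-j); the u^8 term has j = 8.
C(10,8) = 45.
Coefficient = C(10,8) · (-2)^8 = 45 · 256 = 11520.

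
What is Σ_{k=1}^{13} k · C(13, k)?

53248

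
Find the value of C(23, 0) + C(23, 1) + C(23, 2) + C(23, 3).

2048

1 + 23 + 253 + 1771 = 2048.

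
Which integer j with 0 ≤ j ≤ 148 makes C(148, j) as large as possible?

C(148,j) is maximized at j = 148/2 = 74.

74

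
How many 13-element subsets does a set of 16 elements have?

560

C(16,13) = C(16,3) by symmetry.
C(16,3) = (16·15·14) / 3! = 3360 / 6 = 560.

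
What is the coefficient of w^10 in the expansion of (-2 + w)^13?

-2288

The general term is C(13,j)·(-2)^j·(w)^(13-j); the w^10 term has j = 3.
C(13,3) = 286.
Coefficient = C(13,3) · (-2)^3 = 286 · (-8) = -2288.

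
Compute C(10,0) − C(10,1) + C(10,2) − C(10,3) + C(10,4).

126

The partial alternating sum Σ_{k=0}^{4} (−1)^k C(10,k) = (−1)^4 C(9,4) = 126.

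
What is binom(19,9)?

C(19,9) = (19·18·17·16·15·14·13·12·11) / 9! = 33522128640 / 362880 = 92378.

92378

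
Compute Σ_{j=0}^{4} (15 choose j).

1 + 15 + 105 + 455 + 1365 = 1941.

1941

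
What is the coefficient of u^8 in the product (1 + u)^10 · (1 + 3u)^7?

1739610

Coefficient of u^8 = Σ_{j} C(10,j)·1^j·C(7,8-j)·3^(8-j) for j from 1 to 8.
= 21870 + 229635 + 612360 + 595350 + 238140 + 39690 + 2520 + 45 = 1739610.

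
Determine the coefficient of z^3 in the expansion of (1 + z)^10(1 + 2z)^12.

5600

Coefficient of z^3 = Σ_{j} C(10,j)·1^j·C(12,3-j)·2^(3-j) for j from 0 to 3.
= 1760 + 2640 + 1080 + 120 = 5600.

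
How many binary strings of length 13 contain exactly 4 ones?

Choose the 4 positions: C(13,4) = 715.

715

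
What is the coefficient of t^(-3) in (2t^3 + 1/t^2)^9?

672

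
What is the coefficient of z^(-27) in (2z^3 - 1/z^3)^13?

-312

General term: C(13,j)·(2z^3)^j·(-1/z^3)^(13-j), with z-exponent 3j − 3(13−j) = 6j − 39.
Set 6j − 39 = -27: j = 2.
C(13,2) = 78; 2^2 = 4; (-1)^11 = -1.
Coefficient = 78 · 4 · (-1) = -312.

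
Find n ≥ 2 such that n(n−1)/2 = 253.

23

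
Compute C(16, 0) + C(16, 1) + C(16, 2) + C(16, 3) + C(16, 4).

2517

1 + 16 + 120 + 560 + 1820 = 2517.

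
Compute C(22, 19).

C(22,19) = C(22,3) by symmetry.
C(22,3) = (22·21·20) / 3! = 9240 / 6 = 1540.

1540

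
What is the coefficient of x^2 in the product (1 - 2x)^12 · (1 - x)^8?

Coefficient of x^2 = Σ_{j} C(12,j)·(-2)^j·C(8,2-j)·(-1)^(2-j) for j from 0 to 2.
= 28 + 192 + 264 = 484.

484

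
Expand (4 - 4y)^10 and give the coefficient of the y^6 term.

220200960

The general term is C(10,j)·(4)^j·(-4y)^(10-j); the y^6 term has j = 4.
C(10,4) = 210.
Coefficient = C(10,4) · 4^4 · (-4)^6 = 210 · 256 · 4096 = 220200960.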